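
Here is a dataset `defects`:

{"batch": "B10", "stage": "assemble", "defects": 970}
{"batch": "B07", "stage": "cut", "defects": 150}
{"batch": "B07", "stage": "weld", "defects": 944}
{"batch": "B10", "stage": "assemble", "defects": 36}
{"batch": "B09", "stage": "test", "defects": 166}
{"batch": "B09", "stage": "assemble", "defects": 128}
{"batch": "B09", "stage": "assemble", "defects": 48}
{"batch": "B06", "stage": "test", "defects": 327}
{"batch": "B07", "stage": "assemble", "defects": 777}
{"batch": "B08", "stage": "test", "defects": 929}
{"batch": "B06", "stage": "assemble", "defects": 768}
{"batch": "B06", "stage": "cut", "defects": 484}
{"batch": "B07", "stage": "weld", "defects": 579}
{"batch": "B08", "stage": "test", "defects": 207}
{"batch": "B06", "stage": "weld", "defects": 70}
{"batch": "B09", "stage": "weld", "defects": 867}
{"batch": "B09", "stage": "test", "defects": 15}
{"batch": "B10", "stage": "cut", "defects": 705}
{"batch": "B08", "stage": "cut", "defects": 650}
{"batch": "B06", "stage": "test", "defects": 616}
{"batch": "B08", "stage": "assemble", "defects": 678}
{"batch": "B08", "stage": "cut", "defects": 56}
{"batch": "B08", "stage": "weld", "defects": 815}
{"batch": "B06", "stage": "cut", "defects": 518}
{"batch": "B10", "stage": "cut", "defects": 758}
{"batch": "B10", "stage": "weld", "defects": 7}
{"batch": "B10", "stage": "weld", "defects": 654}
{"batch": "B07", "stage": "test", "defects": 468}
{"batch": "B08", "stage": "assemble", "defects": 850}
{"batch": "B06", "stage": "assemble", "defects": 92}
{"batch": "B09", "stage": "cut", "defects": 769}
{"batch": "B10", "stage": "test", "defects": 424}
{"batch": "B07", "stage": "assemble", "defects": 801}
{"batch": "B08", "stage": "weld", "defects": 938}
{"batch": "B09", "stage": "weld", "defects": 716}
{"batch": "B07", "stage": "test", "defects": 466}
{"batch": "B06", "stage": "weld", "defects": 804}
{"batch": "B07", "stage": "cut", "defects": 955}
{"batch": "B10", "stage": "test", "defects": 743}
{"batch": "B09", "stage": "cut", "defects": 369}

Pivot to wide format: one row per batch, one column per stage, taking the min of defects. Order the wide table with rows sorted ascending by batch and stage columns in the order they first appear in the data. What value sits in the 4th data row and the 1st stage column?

With rows sorted ascending by batch, row 4 is batch=B09. stage columns in first-appearance order: assemble, cut, weld, test; column 1 is assemble.
Long rows with batch=B09, stage=assemble: min(128, 48) = 48.

48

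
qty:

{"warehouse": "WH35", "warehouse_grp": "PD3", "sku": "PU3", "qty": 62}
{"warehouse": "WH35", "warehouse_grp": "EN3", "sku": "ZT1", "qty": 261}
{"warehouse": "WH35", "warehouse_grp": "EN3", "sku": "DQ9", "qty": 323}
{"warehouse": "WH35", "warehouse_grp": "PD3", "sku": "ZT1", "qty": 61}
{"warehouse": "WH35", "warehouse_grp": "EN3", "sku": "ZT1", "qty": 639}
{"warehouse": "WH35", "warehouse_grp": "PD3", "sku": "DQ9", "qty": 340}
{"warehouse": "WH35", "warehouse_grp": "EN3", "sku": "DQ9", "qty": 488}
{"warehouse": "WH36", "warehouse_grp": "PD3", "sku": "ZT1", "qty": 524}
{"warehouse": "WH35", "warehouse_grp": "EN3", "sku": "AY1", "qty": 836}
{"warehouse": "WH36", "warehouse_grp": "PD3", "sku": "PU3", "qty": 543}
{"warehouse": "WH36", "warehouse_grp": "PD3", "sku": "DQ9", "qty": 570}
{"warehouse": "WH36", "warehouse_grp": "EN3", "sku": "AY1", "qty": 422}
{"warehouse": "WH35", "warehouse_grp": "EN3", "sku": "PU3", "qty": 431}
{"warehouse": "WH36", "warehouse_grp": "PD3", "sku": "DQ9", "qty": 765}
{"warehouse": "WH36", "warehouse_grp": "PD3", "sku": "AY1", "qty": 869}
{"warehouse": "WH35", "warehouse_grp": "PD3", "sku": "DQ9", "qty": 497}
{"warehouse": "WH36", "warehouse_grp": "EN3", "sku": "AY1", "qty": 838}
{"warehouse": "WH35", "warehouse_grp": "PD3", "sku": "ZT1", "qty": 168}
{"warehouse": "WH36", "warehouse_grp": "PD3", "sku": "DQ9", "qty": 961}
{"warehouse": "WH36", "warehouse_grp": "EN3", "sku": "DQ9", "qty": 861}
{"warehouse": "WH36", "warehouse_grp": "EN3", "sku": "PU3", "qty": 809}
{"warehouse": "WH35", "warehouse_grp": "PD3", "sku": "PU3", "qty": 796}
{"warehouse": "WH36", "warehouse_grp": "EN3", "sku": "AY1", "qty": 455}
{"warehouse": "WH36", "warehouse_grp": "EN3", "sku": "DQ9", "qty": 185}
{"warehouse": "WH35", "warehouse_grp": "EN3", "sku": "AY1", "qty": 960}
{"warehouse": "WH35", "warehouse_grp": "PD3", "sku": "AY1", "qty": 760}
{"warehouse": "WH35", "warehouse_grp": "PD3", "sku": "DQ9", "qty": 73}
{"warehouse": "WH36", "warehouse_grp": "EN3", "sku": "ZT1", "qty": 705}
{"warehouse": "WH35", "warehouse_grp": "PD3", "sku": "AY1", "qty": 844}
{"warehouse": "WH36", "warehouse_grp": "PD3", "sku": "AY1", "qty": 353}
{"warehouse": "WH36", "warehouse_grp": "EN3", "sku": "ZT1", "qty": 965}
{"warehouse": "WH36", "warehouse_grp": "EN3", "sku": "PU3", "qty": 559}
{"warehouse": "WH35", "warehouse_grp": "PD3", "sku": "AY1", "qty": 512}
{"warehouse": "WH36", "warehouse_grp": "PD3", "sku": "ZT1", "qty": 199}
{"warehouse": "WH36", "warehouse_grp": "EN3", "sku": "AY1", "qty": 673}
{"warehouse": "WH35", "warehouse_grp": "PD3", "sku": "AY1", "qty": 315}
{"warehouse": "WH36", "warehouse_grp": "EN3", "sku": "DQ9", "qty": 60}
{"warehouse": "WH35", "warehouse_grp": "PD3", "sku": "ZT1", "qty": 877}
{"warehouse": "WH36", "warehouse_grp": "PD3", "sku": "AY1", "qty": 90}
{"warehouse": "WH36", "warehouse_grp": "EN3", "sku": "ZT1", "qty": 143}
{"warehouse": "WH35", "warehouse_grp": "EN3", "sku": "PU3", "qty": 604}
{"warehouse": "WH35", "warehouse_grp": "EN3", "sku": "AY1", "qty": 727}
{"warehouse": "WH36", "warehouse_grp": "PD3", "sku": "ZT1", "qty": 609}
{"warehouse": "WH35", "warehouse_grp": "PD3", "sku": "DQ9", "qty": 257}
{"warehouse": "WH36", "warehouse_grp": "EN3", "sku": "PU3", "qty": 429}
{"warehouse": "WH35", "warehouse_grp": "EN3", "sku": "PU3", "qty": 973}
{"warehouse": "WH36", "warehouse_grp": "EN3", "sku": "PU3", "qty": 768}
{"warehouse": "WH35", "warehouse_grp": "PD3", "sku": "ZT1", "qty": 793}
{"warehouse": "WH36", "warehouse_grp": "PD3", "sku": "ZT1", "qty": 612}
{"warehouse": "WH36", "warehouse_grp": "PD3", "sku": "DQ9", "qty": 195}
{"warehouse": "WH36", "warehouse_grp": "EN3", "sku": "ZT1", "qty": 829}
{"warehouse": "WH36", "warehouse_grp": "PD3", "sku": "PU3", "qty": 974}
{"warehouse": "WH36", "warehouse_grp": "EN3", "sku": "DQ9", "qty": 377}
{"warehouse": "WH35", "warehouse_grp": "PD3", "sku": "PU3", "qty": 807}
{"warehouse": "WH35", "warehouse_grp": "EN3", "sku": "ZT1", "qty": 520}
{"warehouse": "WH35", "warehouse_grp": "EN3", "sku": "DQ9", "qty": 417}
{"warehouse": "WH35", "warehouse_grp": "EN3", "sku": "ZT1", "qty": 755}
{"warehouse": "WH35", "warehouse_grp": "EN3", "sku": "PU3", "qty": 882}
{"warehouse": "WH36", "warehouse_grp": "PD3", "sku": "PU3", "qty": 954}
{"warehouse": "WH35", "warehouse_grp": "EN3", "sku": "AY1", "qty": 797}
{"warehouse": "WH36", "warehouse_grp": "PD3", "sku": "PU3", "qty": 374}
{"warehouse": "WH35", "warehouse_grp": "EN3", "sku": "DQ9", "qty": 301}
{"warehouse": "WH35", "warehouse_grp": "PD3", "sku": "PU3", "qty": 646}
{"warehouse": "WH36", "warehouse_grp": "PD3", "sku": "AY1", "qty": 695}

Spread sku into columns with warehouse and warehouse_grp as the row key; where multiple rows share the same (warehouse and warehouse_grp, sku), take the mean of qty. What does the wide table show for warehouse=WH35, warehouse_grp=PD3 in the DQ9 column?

Rows with warehouse=WH35, warehouse_grp=PD3 and sku=DQ9: qty values are 340, 497, 73, 257.
(340 + 497 + 73 + 257) / 4 = 291.75.

291.75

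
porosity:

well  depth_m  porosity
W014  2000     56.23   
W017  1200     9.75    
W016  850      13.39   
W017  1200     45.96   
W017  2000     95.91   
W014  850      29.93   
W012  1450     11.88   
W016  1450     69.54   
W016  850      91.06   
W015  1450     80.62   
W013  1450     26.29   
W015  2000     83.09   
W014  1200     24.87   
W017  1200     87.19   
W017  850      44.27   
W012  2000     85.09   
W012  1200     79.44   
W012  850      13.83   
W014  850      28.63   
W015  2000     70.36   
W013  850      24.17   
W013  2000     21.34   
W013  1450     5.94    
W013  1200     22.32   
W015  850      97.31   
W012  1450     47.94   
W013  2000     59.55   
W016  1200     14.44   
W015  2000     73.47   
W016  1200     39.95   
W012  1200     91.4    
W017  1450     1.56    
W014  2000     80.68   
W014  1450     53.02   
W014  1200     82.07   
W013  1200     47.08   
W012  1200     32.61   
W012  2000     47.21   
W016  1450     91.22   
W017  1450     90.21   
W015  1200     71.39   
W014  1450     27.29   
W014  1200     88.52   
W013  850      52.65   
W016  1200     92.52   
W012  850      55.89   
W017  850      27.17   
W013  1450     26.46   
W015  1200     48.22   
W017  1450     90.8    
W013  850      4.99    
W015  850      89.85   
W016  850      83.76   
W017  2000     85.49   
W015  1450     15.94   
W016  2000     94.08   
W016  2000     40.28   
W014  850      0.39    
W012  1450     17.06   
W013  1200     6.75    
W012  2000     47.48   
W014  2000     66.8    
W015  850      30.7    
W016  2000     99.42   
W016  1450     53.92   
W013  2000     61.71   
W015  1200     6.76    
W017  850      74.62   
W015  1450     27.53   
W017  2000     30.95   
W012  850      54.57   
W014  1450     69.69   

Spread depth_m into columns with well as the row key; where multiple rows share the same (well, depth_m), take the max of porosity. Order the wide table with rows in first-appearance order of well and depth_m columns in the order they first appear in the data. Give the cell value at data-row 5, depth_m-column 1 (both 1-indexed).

With rows in first-appearance order of well, row 5 is well=W015. depth_m columns in first-appearance order: 2000, 1200, 850, 1450; column 1 is 2000.
Long rows with well=W015, depth_m=2000: max(83.09, 70.36, 73.47) = 83.09.

83.09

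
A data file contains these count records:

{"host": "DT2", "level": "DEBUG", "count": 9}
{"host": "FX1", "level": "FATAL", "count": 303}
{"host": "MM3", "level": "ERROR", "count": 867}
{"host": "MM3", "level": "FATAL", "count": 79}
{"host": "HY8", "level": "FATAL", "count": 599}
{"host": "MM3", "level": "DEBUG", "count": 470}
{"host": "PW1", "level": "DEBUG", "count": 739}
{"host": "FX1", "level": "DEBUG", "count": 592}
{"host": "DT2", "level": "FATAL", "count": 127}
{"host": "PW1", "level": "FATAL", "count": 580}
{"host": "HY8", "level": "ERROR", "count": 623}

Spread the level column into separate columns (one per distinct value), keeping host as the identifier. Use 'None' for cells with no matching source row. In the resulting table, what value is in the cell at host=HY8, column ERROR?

623

The long row with host=HY8, level=ERROR has count=623.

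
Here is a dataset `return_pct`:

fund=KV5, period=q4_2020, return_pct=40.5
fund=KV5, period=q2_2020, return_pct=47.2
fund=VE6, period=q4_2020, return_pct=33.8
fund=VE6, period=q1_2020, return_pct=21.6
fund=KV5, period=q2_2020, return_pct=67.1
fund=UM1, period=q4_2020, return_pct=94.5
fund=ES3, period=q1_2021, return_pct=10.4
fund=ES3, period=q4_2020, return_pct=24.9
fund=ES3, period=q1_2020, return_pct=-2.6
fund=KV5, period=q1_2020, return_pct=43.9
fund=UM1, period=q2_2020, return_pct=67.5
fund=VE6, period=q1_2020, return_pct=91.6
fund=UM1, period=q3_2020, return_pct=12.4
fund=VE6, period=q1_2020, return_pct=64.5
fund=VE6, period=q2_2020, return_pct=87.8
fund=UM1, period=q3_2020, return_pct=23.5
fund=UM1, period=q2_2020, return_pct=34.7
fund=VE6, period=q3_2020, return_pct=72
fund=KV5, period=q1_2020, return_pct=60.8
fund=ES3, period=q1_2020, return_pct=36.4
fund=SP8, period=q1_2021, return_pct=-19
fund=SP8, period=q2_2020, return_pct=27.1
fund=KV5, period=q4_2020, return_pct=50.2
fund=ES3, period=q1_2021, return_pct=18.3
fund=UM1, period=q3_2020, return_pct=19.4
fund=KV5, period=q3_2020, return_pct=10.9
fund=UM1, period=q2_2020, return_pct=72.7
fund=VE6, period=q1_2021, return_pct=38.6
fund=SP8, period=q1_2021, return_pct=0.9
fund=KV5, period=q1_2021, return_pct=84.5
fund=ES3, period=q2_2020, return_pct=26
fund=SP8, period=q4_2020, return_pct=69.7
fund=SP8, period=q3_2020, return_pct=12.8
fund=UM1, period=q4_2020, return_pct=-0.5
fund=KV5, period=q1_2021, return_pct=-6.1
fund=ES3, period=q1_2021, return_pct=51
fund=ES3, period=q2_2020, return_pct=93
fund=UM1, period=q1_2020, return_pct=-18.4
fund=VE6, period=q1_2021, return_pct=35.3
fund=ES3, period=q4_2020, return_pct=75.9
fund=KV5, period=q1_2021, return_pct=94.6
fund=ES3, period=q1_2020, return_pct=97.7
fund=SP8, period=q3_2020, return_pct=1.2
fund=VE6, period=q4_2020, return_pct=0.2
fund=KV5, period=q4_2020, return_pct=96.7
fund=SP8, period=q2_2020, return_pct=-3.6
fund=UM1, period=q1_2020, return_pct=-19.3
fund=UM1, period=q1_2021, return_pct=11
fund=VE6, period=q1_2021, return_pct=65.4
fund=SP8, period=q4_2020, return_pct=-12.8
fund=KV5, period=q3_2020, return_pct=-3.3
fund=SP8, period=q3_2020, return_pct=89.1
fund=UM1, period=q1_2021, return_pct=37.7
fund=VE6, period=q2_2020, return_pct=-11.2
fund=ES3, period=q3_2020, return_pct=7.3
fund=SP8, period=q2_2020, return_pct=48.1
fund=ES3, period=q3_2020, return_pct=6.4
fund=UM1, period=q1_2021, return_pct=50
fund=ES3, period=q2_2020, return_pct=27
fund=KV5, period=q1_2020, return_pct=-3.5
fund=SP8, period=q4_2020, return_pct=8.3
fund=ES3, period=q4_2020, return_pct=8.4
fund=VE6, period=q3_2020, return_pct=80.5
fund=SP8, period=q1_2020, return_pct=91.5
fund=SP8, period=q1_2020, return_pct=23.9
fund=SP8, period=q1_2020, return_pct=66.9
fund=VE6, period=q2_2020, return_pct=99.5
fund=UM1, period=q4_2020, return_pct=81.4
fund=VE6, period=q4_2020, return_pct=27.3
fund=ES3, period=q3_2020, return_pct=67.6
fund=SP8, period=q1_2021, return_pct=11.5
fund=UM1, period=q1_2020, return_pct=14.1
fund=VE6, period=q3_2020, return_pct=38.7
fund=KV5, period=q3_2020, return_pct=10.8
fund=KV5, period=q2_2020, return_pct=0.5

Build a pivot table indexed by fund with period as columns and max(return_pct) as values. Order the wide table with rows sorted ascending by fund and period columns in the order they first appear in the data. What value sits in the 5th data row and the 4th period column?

65.4

With rows sorted ascending by fund, row 5 is fund=VE6. period columns in first-appearance order: q4_2020, q2_2020, q1_2020, q1_2021, q3_2020; column 4 is q1_2021.
Long rows with fund=VE6, period=q1_2021: max(38.6, 35.3, 65.4) = 65.4.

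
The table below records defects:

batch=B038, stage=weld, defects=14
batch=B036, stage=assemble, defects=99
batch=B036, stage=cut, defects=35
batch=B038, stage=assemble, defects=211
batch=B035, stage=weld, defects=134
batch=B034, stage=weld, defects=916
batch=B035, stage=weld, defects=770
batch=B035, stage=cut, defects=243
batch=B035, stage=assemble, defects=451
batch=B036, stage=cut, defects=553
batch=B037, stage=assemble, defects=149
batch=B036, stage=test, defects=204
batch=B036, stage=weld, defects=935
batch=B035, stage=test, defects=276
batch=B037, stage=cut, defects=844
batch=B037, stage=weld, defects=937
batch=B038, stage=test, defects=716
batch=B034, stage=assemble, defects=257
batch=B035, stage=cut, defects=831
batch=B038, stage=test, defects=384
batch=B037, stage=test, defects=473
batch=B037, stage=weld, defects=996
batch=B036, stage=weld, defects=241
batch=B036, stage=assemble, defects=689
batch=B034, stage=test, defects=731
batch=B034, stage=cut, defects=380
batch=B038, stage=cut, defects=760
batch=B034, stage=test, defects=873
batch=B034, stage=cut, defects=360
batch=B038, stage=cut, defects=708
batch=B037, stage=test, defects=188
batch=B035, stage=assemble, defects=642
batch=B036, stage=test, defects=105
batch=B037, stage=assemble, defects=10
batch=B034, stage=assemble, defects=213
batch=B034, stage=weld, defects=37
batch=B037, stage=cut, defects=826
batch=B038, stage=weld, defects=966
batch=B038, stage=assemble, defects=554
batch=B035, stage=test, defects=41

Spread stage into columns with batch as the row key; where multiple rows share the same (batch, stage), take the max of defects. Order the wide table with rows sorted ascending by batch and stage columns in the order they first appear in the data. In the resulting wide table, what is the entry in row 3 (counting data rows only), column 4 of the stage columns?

204

With rows sorted ascending by batch, row 3 is batch=B036. stage columns in first-appearance order: weld, assemble, cut, test; column 4 is test.
Long rows with batch=B036, stage=test: max(204, 105) = 204.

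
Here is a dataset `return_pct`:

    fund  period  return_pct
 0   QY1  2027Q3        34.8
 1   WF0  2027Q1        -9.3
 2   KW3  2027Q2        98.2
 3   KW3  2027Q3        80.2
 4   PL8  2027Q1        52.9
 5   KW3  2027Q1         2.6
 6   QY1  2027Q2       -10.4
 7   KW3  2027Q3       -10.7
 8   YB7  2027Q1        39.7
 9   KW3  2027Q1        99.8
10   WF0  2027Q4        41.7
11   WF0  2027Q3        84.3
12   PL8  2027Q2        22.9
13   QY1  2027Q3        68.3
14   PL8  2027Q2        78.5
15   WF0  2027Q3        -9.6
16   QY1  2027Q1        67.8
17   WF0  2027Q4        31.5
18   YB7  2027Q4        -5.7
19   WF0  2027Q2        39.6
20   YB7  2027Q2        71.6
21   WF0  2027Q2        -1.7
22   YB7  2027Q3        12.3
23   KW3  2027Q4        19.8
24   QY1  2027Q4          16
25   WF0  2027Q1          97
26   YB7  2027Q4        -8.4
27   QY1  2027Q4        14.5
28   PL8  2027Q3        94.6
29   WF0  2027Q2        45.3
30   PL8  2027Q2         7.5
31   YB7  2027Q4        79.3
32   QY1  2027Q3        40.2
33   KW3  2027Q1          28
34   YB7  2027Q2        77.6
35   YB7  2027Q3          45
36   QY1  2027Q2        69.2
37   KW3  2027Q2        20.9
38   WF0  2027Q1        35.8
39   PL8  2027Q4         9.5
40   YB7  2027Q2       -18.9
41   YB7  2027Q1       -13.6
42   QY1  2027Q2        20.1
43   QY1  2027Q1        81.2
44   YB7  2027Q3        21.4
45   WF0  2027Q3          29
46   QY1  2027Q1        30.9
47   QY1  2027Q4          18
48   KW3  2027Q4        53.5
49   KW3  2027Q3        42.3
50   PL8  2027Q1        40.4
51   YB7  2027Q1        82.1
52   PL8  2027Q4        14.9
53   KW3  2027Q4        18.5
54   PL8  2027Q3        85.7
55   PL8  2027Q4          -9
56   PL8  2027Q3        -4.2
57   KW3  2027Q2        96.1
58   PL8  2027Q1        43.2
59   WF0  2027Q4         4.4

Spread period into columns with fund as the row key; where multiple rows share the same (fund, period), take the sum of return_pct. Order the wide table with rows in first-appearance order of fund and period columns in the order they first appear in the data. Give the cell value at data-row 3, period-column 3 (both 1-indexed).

With rows in first-appearance order of fund, row 3 is fund=KW3. period columns in first-appearance order: 2027Q3, 2027Q1, 2027Q2, 2027Q4; column 3 is 2027Q2.
Long rows with fund=KW3, period=2027Q2: 98.2 + 20.9 + 96.1 = 215.2.

215.2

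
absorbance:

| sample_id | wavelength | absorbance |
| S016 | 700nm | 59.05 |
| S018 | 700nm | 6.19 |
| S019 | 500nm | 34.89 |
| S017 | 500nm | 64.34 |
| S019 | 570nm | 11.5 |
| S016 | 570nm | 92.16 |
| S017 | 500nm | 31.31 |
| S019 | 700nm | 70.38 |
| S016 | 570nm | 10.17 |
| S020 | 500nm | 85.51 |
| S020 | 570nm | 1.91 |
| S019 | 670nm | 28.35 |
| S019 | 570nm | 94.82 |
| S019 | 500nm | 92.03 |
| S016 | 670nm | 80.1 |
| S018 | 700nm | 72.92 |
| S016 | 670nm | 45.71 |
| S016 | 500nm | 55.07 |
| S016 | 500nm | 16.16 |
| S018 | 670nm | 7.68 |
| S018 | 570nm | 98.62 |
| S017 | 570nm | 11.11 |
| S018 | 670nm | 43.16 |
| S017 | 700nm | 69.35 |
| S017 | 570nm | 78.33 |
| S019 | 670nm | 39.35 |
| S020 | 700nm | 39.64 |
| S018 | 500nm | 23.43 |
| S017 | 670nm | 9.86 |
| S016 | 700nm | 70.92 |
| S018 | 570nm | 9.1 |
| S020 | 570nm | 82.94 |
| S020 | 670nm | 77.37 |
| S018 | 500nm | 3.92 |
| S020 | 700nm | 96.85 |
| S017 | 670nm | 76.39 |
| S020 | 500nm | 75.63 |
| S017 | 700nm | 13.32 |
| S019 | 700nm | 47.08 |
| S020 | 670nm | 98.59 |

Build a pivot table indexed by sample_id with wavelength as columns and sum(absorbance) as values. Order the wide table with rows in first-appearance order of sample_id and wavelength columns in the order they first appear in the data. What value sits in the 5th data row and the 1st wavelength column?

With rows in first-appearance order of sample_id, row 5 is sample_id=S020. wavelength columns in first-appearance order: 700nm, 500nm, 570nm, 670nm; column 1 is 700nm.
Long rows with sample_id=S020, wavelength=700nm: 39.64 + 96.85 = 136.49.

136.49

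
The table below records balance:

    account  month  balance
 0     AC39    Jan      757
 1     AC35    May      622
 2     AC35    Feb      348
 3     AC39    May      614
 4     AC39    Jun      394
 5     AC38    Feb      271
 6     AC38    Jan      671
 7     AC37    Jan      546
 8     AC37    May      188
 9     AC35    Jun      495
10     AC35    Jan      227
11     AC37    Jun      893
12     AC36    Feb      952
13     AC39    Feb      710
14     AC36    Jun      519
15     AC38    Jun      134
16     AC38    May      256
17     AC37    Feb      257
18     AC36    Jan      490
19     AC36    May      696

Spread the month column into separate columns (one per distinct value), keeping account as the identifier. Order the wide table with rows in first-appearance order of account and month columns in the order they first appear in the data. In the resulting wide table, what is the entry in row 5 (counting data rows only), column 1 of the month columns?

490

With rows in first-appearance order of account, row 5 is account=AC36. month columns in first-appearance order: Jan, May, Feb, Jun; column 1 is Jan.
Long rows with account=AC36, month=Jan: balance = 490.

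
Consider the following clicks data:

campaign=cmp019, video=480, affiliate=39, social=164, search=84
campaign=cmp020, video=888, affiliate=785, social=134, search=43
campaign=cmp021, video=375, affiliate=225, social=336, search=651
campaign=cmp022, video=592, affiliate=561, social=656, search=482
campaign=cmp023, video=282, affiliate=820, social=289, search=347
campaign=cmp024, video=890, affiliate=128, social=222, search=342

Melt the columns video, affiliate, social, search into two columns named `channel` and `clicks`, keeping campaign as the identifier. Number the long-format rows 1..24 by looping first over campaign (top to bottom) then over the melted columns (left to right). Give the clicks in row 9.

375

24 rows total (6 × 4). Row 9: index ⌊(9-1)/4⌋ = 2 into campaign → cmp021; (9-1) mod 4 = 0 into the melted columns → video.
So row 9 is (cmp021, video, 375); clicks = 375.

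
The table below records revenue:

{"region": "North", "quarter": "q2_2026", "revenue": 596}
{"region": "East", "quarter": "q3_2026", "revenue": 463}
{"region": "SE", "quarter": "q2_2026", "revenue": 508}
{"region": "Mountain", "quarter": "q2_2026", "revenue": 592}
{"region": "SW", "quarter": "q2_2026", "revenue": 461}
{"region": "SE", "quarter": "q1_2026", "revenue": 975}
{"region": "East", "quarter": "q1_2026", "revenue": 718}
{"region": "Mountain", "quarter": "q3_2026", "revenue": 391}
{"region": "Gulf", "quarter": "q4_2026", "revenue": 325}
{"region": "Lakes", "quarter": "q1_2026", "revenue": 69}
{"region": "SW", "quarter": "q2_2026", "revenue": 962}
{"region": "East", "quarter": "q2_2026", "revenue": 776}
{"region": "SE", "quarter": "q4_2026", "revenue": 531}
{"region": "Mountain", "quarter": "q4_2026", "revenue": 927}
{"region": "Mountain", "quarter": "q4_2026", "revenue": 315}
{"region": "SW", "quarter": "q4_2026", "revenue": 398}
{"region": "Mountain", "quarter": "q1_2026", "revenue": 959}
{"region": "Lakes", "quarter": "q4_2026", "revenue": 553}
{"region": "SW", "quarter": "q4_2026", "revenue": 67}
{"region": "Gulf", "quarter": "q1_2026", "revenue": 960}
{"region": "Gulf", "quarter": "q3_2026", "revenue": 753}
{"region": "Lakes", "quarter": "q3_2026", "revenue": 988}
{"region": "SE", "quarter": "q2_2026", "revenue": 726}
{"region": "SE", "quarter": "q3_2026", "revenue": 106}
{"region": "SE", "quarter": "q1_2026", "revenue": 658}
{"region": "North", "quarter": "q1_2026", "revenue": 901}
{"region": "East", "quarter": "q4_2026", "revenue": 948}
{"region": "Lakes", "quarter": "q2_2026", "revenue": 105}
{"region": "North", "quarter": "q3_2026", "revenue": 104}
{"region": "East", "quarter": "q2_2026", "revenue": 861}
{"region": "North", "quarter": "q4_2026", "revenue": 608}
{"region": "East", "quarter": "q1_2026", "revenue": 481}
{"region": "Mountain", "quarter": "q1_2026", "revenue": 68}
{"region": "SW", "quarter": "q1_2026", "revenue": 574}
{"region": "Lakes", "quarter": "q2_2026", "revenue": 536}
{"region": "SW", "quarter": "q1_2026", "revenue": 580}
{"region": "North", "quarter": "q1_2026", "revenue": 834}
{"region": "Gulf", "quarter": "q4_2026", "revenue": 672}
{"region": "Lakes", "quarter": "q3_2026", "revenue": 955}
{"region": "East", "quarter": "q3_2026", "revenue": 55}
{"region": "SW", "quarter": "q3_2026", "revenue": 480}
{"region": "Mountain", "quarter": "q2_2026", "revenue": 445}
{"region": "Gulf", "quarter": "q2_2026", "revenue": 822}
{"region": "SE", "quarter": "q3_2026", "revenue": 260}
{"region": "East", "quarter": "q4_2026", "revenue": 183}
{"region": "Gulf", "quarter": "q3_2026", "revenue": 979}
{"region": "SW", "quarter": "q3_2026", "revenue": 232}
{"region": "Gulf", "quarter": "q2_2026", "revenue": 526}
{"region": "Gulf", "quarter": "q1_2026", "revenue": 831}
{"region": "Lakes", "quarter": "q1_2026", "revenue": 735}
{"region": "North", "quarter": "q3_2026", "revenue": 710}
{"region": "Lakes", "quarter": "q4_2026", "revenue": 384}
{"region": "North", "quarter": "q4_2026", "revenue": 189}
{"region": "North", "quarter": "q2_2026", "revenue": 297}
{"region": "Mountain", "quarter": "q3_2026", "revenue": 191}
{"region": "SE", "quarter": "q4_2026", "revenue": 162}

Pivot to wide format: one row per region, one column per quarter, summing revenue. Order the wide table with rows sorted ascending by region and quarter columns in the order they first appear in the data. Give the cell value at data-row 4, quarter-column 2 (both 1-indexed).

582

With rows sorted ascending by region, row 4 is region=Mountain. quarter columns in first-appearance order: q2_2026, q3_2026, q1_2026, q4_2026; column 2 is q3_2026.
Long rows with region=Mountain, quarter=q3_2026: 391 + 191 = 582.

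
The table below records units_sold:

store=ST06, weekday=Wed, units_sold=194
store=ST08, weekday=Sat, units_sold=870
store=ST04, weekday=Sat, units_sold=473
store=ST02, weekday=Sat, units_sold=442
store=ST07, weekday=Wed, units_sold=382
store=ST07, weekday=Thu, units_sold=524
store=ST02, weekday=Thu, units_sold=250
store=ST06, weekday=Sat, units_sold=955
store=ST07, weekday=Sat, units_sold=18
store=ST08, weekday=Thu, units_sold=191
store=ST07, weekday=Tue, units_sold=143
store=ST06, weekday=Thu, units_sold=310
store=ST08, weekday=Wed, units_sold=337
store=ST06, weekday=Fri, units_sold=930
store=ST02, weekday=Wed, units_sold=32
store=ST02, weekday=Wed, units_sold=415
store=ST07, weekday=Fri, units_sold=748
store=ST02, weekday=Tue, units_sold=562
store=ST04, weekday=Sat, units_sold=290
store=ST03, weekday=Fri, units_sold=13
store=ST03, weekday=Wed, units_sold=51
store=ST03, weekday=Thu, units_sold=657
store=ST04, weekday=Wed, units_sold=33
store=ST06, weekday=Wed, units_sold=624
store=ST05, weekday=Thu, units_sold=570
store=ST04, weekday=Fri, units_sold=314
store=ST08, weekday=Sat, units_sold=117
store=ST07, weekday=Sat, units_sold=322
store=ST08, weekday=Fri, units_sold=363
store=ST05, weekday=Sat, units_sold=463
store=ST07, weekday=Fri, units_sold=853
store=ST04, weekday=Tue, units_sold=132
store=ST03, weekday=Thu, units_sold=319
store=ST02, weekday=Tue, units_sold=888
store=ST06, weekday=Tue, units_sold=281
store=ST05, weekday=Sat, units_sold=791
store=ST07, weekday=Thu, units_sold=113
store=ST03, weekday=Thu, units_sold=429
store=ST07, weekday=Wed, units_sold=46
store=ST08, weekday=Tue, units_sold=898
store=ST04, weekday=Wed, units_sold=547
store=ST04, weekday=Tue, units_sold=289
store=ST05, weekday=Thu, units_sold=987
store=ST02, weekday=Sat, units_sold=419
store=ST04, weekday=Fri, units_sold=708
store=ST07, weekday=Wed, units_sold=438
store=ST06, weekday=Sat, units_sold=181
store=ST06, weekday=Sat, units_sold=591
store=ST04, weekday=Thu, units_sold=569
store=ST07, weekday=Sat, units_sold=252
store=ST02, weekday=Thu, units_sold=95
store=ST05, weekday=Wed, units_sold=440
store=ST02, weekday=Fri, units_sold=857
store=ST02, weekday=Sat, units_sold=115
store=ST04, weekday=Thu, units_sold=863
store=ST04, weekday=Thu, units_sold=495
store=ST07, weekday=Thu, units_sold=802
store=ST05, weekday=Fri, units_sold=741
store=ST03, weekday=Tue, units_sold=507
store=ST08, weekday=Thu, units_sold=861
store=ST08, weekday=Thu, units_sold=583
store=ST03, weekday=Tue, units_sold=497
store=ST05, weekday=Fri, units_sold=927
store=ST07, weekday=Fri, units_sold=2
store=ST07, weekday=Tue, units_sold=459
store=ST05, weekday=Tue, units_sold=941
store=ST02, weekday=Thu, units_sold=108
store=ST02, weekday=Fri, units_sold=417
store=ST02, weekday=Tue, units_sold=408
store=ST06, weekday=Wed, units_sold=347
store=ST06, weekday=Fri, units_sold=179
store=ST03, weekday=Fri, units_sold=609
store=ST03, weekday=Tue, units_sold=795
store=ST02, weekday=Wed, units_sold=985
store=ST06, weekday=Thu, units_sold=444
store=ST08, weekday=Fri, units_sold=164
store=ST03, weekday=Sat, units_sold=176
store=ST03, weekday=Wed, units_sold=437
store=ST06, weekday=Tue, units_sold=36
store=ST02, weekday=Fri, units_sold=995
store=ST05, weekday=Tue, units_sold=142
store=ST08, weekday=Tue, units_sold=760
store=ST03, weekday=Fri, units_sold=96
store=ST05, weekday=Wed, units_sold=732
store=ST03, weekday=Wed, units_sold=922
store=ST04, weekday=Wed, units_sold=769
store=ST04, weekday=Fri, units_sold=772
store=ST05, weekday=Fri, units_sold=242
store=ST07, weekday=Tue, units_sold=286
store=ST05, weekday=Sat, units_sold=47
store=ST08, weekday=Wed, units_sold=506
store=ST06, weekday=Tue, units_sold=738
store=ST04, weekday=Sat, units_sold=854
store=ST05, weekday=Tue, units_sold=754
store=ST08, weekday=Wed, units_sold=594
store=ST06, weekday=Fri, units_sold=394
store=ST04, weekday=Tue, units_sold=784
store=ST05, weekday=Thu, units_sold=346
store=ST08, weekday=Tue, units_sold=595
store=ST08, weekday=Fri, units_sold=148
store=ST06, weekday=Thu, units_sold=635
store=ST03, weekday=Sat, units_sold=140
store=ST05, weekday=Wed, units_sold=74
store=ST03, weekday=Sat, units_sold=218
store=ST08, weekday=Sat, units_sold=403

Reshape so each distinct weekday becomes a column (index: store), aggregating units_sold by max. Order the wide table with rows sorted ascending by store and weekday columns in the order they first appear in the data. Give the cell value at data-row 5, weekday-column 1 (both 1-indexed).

With rows sorted ascending by store, row 5 is store=ST06. weekday columns in first-appearance order: Wed, Sat, Thu, Tue, Fri; column 1 is Wed.
Long rows with store=ST06, weekday=Wed: max(194, 624, 347) = 624.

624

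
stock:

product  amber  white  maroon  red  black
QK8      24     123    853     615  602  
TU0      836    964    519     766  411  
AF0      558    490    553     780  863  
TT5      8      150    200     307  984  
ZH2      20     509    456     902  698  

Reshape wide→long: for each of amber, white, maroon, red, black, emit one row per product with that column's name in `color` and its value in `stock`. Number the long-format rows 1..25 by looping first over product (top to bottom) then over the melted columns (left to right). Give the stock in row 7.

964

25 rows total (5 × 5). Row 7: index ⌊(7-1)/5⌋ = 1 into product → TU0; (7-1) mod 5 = 1 into the melted columns → white.
So row 7 is (TU0, white, 964); stock = 964.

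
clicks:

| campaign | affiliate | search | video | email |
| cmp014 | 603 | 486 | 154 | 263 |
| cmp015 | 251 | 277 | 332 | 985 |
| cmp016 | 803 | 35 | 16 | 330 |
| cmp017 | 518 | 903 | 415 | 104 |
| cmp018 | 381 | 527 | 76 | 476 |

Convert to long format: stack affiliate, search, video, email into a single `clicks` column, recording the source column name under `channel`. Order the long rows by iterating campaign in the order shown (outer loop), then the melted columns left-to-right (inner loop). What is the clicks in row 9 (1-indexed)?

803

20 rows total (5 × 4). Row 9: index ⌊(9-1)/4⌋ = 2 into campaign → cmp016; (9-1) mod 4 = 0 into the melted columns → affiliate.
So row 9 is (cmp016, affiliate, 803); clicks = 803.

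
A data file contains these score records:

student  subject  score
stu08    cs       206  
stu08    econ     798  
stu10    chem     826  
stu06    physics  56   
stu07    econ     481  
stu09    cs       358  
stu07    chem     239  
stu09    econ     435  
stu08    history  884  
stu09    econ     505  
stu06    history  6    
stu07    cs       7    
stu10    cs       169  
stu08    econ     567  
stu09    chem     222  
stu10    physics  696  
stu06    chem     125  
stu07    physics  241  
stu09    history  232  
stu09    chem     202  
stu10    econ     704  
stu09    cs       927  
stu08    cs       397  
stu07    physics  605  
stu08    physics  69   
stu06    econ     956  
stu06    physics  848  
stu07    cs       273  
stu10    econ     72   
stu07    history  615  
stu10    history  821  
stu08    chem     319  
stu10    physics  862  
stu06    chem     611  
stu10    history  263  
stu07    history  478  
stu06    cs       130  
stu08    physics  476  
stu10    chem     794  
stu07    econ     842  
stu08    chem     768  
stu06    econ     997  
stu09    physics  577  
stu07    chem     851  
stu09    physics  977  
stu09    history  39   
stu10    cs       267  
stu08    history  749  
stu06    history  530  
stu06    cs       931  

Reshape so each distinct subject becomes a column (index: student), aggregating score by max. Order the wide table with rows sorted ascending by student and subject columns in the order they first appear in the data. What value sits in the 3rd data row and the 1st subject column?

With rows sorted ascending by student, row 3 is student=stu08. subject columns in first-appearance order: cs, econ, chem, physics, history; column 1 is cs.
Long rows with student=stu08, subject=cs: max(206, 397) = 397.

397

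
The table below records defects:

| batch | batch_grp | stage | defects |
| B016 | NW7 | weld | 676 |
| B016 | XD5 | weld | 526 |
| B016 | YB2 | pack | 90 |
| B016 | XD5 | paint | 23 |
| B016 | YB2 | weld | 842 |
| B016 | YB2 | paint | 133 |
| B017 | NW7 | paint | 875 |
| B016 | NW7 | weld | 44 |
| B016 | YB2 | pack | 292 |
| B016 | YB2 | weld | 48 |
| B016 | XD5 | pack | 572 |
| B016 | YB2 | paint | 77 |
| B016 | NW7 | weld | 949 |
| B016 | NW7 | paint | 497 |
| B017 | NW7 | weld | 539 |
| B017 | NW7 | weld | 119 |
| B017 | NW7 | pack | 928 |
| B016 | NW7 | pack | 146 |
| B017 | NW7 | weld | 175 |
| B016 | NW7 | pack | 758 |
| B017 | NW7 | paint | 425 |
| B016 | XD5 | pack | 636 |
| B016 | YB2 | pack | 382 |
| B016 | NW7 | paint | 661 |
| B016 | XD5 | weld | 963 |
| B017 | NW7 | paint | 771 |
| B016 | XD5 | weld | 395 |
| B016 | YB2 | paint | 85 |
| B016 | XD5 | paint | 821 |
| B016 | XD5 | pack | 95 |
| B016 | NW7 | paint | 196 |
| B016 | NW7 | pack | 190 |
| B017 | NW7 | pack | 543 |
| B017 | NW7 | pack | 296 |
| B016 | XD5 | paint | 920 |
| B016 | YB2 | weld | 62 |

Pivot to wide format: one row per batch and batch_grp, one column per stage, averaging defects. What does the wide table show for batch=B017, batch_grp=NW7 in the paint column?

690.33

Rows with batch=B017, batch_grp=NW7 and stage=paint: defects values are 875, 425, 771.
(875 + 425 + 771) / 3 = 690.33.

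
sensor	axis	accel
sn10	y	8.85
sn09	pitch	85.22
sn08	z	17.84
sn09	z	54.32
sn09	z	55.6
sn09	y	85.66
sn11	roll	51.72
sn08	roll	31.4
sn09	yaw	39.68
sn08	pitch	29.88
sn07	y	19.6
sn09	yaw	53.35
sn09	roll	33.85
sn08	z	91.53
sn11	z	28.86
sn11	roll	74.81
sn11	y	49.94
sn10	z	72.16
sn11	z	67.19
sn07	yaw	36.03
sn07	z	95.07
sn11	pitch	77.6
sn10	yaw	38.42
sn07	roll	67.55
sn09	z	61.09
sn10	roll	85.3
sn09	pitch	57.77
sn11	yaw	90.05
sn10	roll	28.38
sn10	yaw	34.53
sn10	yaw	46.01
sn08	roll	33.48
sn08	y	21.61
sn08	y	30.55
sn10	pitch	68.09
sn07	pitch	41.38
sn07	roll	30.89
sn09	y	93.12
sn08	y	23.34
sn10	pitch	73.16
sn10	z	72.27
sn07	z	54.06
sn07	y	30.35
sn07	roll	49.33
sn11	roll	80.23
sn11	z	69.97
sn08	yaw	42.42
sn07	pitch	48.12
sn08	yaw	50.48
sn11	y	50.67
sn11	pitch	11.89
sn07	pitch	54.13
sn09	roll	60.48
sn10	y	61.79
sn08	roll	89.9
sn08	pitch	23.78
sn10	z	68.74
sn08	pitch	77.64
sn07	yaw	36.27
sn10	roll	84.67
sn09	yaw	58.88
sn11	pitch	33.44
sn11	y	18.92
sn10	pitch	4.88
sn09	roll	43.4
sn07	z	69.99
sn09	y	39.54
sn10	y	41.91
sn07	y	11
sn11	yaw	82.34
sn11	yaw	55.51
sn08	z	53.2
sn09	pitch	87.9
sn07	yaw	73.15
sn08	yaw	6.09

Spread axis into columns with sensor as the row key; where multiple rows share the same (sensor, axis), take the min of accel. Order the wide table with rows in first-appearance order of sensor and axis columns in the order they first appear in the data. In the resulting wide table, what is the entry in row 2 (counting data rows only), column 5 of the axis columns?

39.68

With rows in first-appearance order of sensor, row 2 is sensor=sn09. axis columns in first-appearance order: y, pitch, z, roll, yaw; column 5 is yaw.
Long rows with sensor=sn09, axis=yaw: min(39.68, 53.35, 58.88) = 39.68.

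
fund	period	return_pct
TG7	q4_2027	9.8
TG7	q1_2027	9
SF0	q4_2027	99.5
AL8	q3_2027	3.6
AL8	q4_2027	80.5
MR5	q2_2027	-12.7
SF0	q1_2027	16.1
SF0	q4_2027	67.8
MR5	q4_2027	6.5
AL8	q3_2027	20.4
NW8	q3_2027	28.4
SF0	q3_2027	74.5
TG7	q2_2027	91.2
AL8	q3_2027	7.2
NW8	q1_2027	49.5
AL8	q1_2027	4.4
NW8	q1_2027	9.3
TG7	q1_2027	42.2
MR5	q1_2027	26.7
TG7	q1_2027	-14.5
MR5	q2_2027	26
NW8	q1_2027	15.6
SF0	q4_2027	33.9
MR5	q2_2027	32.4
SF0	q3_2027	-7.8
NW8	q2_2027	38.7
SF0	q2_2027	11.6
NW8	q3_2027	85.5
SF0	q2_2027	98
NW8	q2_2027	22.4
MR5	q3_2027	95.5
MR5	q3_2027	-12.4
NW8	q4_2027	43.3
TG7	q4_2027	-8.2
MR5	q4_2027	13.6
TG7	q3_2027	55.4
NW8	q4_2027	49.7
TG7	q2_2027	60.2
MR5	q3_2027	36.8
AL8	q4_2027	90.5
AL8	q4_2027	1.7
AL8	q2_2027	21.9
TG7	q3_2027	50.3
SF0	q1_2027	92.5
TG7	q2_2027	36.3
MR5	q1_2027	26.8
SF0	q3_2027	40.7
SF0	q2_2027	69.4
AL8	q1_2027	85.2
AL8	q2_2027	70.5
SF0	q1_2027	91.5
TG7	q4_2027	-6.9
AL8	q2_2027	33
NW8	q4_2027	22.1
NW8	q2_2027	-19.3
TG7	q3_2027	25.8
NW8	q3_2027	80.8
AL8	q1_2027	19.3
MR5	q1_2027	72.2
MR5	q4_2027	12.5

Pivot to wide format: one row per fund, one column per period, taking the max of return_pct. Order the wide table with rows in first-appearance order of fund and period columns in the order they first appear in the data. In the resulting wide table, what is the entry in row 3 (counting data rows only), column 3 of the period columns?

20.4

With rows in first-appearance order of fund, row 3 is fund=AL8. period columns in first-appearance order: q4_2027, q1_2027, q3_2027, q2_2027; column 3 is q3_2027.
Long rows with fund=AL8, period=q3_2027: max(3.6, 20.4, 7.2) = 20.4.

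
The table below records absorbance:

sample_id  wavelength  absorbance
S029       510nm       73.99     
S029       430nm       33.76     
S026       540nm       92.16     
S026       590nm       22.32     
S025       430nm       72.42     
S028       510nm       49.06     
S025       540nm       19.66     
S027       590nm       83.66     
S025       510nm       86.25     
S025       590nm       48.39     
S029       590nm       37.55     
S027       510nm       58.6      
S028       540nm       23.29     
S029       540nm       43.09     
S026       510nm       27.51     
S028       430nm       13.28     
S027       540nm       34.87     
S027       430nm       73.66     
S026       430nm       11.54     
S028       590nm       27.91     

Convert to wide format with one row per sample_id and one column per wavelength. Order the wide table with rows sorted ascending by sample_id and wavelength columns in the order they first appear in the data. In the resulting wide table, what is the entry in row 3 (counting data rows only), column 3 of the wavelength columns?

34.87

With rows sorted ascending by sample_id, row 3 is sample_id=S027. wavelength columns in first-appearance order: 510nm, 430nm, 540nm, 590nm; column 3 is 540nm.
Long rows with sample_id=S027, wavelength=540nm: absorbance = 34.87.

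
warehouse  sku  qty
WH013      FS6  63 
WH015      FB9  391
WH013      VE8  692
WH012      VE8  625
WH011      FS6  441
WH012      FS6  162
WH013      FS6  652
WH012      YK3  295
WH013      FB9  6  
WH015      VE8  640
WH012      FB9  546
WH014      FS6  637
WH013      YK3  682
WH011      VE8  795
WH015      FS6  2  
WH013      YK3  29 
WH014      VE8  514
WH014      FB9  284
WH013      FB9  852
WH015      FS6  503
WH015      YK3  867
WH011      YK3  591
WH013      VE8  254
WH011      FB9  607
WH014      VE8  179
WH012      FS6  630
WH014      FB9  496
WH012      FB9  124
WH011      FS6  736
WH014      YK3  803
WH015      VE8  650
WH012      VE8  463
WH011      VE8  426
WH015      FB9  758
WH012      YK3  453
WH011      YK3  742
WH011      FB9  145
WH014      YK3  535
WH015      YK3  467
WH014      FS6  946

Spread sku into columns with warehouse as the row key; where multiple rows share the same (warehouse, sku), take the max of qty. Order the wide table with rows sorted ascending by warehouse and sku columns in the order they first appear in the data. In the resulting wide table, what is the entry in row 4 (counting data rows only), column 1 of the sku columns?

946

With rows sorted ascending by warehouse, row 4 is warehouse=WH014. sku columns in first-appearance order: FS6, FB9, VE8, YK3; column 1 is FS6.
Long rows with warehouse=WH014, sku=FS6: max(637, 946) = 946.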